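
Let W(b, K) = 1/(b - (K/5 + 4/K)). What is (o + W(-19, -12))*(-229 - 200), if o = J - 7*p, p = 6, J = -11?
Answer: 5554263/244 ≈ 22763.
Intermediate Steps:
W(b, K) = 1/(b - 4/K - K/5) (W(b, K) = 1/(b - (K*(⅕) + 4/K)) = 1/(b - (K/5 + 4/K)) = 1/(b - (4/K + K/5)) = 1/(b + (-4/K - K/5)) = 1/(b - 4/K - K/5))
o = -53 (o = -11 - 7*6 = -11 - 42 = -53)
(o + W(-19, -12))*(-229 - 200) = (-53 + 5*(-12)/(-20 - 1*(-12)² + 5*(-12)*(-19)))*(-229 - 200) = (-53 + 5*(-12)/(-20 - 1*144 + 1140))*(-429) = (-53 + 5*(-12)/(-20 - 144 + 1140))*(-429) = (-53 + 5*(-12)/976)*(-429) = (-53 + 5*(-12)*(1/976))*(-429) = (-53 - 15/244)*(-429) = -12947/244*(-429) = 5554263/244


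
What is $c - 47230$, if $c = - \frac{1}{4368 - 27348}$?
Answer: $- \frac{1085345399}{22980} \approx -47230.0$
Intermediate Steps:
$c = \frac{1}{22980}$ ($c = - \frac{1}{-22980} = \left(-1\right) \left(- \frac{1}{22980}\right) = \frac{1}{22980} \approx 4.3516 \cdot 10^{-5}$)
$c - 47230 = \frac{1}{22980} - 47230 = - \frac{1085345399}{22980}$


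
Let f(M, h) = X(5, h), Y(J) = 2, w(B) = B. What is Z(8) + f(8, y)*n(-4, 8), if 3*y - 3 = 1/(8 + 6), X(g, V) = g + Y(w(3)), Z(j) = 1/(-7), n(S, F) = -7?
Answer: -344/7 ≈ -49.143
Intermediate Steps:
Z(j) = -⅐
X(g, V) = 2 + g (X(g, V) = g + 2 = 2 + g)
y = 43/42 (y = 1 + 1/(3*(8 + 6)) = 1 + (⅓)/14 = 1 + (⅓)*(1/14) = 1 + 1/42 = 43/42 ≈ 1.0238)
f(M, h) = 7 (f(M, h) = 2 + 5 = 7)
Z(8) + f(8, y)*n(-4, 8) = -⅐ + 7*(-7) = -⅐ - 49 = -344/7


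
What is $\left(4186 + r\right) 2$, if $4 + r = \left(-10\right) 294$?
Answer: $2484$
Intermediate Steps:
$r = -2944$ ($r = -4 - 2940 = -2944$)
$\left(4186 + r\right) 2 = \left(4186 - 2944\right) 2 = 1242 \cdot 2 = 2484$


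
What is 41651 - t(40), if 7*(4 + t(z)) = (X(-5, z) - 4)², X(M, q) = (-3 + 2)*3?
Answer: 41648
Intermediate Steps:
X(M, q) = -3 (X(M, q) = -1*3 = -3)
t(z) = 3 (t(z) = -4 + (-3 - 4)²/7 = -4 + (⅐)*(-7)² = -4 + (⅐)*49 = -4 + 7 = 3)
41651 - t(40) = 41651 - 1*3 = 41651 - 3 = 41648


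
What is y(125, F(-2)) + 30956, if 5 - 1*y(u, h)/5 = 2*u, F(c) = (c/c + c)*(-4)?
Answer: 29731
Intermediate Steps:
F(c) = -4 - 4*c (F(c) = (1 + c)*(-4) = -4 - 4*c)
y(u, h) = 25 - 10*u
y(125, F(-2)) + 30956 = (25 - 10*125) + 30956 = (25 - 1250) + 30956 = -1225 + 30956 = 29731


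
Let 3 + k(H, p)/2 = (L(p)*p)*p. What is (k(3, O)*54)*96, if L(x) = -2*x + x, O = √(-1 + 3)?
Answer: -31104 - 20736*√2 ≈ -60429.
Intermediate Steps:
O = √2 ≈ 1.4142
L(x) = -x
k(H, p) = -6 - 2*p³ (k(H, p) = -6 + 2*(((-p)*p)*p) = -6 + 2*((-p²)*p) = -6 + 2*(-p³) = -6 - 2*p³)
(k(3, O)*54)*96 = ((-6 - 2*2*√2)*54)*96 = ((-6 - 4*√2)*54)*96 = (-324 - 216*√2)*96 = -31104 - 20736*√2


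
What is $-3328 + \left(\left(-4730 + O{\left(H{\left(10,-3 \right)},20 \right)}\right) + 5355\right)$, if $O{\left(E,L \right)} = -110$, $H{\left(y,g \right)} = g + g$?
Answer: $-2813$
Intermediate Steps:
$H{\left(y,g \right)} = 2 g$
$-3328 + \left(\left(-4730 + O{\left(H{\left(10,-3 \right)},20 \right)}\right) + 5355\right) = -3328 + \left(\left(-4730 - 110\right) + 5355\right) = -3328 + \left(-4840 + 5355\right) = -3328 + 515 = -2813$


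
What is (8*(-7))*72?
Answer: -4032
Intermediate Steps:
(8*(-7))*72 = -56*72 = -4032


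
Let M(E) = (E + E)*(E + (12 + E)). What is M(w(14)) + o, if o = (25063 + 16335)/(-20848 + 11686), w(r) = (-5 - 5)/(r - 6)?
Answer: -517991/18324 ≈ -28.268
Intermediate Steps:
w(r) = -10/(-6 + r)
o = -20699/4581 (o = 41398/(-9162) = 41398*(-1/9162) = -20699/4581 ≈ -4.5184)
M(E) = 2*E*(12 + 2*E) (M(E) = (2*E)*(12 + 2*E) = 2*E*(12 + 2*E))
M(w(14)) + o = 4*(-10/(-6 + 14))*(6 - 10/(-6 + 14)) - 20699/4581 = 4*(-10/8)*(6 - 10/8) - 20699/4581 = 4*(-10*⅛)*(6 - 10*⅛) - 20699/4581 = 4*(-5/4)*(6 - 5/4) - 20699/4581 = 4*(-5/4)*(19/4) - 20699/4581 = -95/4 - 20699/4581 = -517991/18324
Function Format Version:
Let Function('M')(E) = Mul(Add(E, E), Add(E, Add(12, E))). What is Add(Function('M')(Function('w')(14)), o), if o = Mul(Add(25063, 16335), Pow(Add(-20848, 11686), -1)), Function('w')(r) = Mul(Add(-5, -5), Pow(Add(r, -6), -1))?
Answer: Rational(-517991, 18324) ≈ -28.268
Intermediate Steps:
Function('w')(r) = Mul(-10, Pow(Add(-6, r), -1))
o = Rational(-20699, 4581) (o = Mul(41398, Pow(-9162, -1)) = Mul(41398, Rational(-1, 9162)) = Rational(-20699, 4581) ≈ -4.5184)
Function('M')(E) = Mul(2, E, Add(12, Mul(2, E))) (Function('M')(E) = Mul(Mul(2, E), Add(12, Mul(2, E))) = Mul(2, E, Add(12, Mul(2, E))))
Add(Function('M')(Function('w')(14)), o) = Add(Mul(4, Mul(-10, Pow(Add(-6, 14), -1)), Add(6, Mul(-10, Pow(Add(-6, 14), -1)))), Rational(-20699, 4581)) = Add(Mul(4, Mul(-10, Pow(8, -1)), Add(6, Mul(-10, Pow(8, -1)))), Rational(-20699, 4581)) = Add(Mul(4, Mul(-10, Rational(1, 8)), Add(6, Mul(-10, Rational(1, 8)))), Rational(-20699, 4581)) = Add(Mul(4, Rational(-5, 4), Add(6, Rational(-5, 4))), Rational(-20699, 4581)) = Add(Mul(4, Rational(-5, 4), Rational(19, 4)), Rational(-20699, 4581)) = Add(Rational(-95, 4), Rational(-20699, 4581)) = Rational(-517991, 18324)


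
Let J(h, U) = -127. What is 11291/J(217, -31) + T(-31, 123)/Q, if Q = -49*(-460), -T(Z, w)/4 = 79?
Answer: -63634818/715645 ≈ -88.920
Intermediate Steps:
T(Z, w) = -316 (T(Z, w) = -4*79 = -316)
Q = 22540
11291/J(217, -31) + T(-31, 123)/Q = 11291/(-127) - 316/22540 = 11291*(-1/127) - 316*1/22540 = -11291/127 - 79/5635 = -63634818/715645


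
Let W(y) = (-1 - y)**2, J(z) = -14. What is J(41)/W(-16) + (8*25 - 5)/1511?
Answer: 22721/339975 ≈ 0.066831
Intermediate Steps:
J(41)/W(-16) + (8*25 - 5)/1511 = -14/(1 - 16)**2 + (8*25 - 5)/1511 = -14/((-15)**2) + (200 - 5)*(1/1511) = -14/225 + 195*(1/1511) = -14*1/225 + 195/1511 = -14/225 + 195/1511 = 22721/339975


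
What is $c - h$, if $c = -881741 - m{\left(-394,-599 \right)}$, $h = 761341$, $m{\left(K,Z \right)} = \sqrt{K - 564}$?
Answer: $-1643082 - i \sqrt{958} \approx -1.6431 \cdot 10^{6} - 30.952 i$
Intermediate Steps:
$m{\left(K,Z \right)} = \sqrt{-564 + K}$
$c = -881741 - i \sqrt{958}$ ($c = -881741 - \sqrt{-564 - 394} = -881741 - \sqrt{-958} = -881741 - i \sqrt{958} \approx -8.8174 \cdot 10^{5} - 30.952 i$)
$c - h = \left(-881741 - i \sqrt{958}\right) - 761341 = -1643082 - i \sqrt{958}$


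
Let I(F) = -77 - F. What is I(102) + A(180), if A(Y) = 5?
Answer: -174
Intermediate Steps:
I(102) + A(180) = (-77 - 1*102) + 5 = (-77 - 102) + 5 = -179 + 5 = -174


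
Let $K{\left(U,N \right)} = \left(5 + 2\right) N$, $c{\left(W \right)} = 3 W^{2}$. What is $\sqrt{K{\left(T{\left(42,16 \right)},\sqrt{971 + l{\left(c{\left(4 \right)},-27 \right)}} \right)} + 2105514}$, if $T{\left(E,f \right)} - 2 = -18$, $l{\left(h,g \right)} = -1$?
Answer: $\sqrt{2105514 + 7 \sqrt{970}} \approx 1451.1$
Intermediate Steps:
$T{\left(E,f \right)} = -16$ ($T{\left(E,f \right)} = 2 - 18 = -16$)
$K{\left(U,N \right)} = 7 N$
$\sqrt{K{\left(T{\left(42,16 \right)},\sqrt{971 + l{\left(c{\left(4 \right)},-27 \right)}} \right)} + 2105514} = \sqrt{7 \sqrt{971 - 1} + 2105514} = \sqrt{7 \sqrt{970} + 2105514} = \sqrt{2105514 + 7 \sqrt{970}}$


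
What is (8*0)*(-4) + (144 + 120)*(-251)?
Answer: -66264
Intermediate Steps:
(8*0)*(-4) + (144 + 120)*(-251) = 0*(-4) + 264*(-251) = 0 - 66264 = -66264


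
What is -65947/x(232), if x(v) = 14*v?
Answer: -9421/464 ≈ -20.304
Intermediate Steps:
-65947/x(232) = -65947/(14*232) = -65947/3248 = -65947*1/3248 = -9421/464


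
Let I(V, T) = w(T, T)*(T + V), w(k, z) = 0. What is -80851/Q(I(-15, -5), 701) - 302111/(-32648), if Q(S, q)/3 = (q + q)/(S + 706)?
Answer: -931151737711/68658744 ≈ -13562.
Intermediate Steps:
I(V, T) = 0 (I(V, T) = 0*(T + V) = 0)
Q(S, q) = 6*q/(706 + S) (Q(S, q) = 3*((q + q)/(S + 706)) = 3*((2*q)/(706 + S)) = 3*(2*q/(706 + S)) = 6*q/(706 + S))
-80851/Q(I(-15, -5), 701) - 302111/(-32648) = -80851/(6*701/(706 + 0)) - 302111/(-32648) = -80851/(6*701/706) - 302111*(-1/32648) = -80851/(6*701*(1/706)) + 302111/32648 = -80851/2103/353 + 302111/32648 = -80851*353/2103 + 302111/32648 = -28540403/2103 + 302111/32648 = -931151737711/68658744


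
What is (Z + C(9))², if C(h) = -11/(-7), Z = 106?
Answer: 567009/49 ≈ 11572.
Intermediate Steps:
C(h) = 11/7 (C(h) = -11*(-⅐) = 11/7)
(Z + C(9))² = (106 + 11/7)² = (753/7)² = 567009/49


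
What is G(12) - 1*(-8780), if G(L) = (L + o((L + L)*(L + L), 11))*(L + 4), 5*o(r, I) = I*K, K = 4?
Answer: 45564/5 ≈ 9112.8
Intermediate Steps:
o(r, I) = 4*I/5 (o(r, I) = (I*4)/5 = (4*I)/5 = 4*I/5)
G(L) = (4 + L)*(44/5 + L) (G(L) = (L + (⅘)*11)*(L + 4) = (L + 44/5)*(4 + L) = (44/5 + L)*(4 + L) = (4 + L)*(44/5 + L))
G(12) - 1*(-8780) = (176/5 + 12² + (64/5)*12) - 1*(-8780) = (176/5 + 144 + 768/5) + 8780 = 1664/5 + 8780 = 45564/5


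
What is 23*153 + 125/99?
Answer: 348506/99 ≈ 3520.3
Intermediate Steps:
23*153 + 125/99 = 3519 + 125*(1/99) = 3519 + 125/99 = 348506/99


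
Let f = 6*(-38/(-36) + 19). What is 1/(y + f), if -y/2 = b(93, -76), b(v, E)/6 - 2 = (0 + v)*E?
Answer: 3/254737 ≈ 1.1777e-5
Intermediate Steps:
b(v, E) = 12 + 6*E*v (b(v, E) = 12 + 6*((0 + v)*E) = 12 + 6*(v*E) = 12 + 6*(E*v) = 12 + 6*E*v)
y = 84792 (y = -2*(12 + 6*(-76)*93) = -2*(12 - 42408) = -2*(-42396) = 84792)
f = 361/3 (f = 6*(-38*(-1/36) + 19) = 6*(19/18 + 19) = 6*(361/18) = 361/3 ≈ 120.33)
1/(y + f) = 1/(84792 + 361/3) = 1/(254737/3) = 3/254737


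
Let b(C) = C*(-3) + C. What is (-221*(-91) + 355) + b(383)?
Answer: 19700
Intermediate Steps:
b(C) = -2*C (b(C) = -3*C + C = -2*C)
(-221*(-91) + 355) + b(383) = (-221*(-91) + 355) - 2*383 = (20111 + 355) - 766 = 20466 - 766 = 19700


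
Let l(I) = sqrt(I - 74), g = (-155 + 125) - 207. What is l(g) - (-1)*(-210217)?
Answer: -210217 + I*sqrt(311) ≈ -2.1022e+5 + 17.635*I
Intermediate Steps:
g = -237 (g = -30 - 207 = -237)
l(I) = sqrt(-74 + I)
l(g) - (-1)*(-210217) = sqrt(-74 - 237) - (-1)*(-210217) = sqrt(-311) - 1*210217 = I*sqrt(311) - 210217 = -210217 + I*sqrt(311)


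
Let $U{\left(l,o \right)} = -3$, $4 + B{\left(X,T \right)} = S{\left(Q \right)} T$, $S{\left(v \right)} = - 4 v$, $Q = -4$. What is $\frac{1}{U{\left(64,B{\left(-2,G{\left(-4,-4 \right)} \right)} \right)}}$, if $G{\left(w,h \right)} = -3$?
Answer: $- \frac{1}{3} \approx -0.33333$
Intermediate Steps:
$B{\left(X,T \right)} = -4 + 16 T$ ($B{\left(X,T \right)} = -4 + \left(-4\right) \left(-4\right) T = -4 + 16 T$)
$\frac{1}{U{\left(64,B{\left(-2,G{\left(-4,-4 \right)} \right)} \right)}} = \frac{1}{-3} = - \frac{1}{3}$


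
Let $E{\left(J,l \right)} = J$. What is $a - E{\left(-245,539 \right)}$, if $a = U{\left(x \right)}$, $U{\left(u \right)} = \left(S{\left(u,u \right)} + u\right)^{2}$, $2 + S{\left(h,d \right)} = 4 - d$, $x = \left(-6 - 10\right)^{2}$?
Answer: $249$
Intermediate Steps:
$x = 256$ ($x = \left(-16\right)^{2} = 256$)
$S{\left(h,d \right)} = 2 - d$ ($S{\left(h,d \right)} = -2 - \left(-4 + d\right) = 2 - d$)
$U{\left(u \right)} = 4$ ($U{\left(u \right)} = \left(\left(2 - u\right) + u\right)^{2} = 2^{2} = 4$)
$a = 4$
$a - E{\left(-245,539 \right)} = 4 - -245 = 4 + 245 = 249$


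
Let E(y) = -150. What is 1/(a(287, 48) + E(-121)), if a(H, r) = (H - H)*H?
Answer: -1/150 ≈ -0.0066667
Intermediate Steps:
a(H, r) = 0 (a(H, r) = 0*H = 0)
1/(a(287, 48) + E(-121)) = 1/(0 - 150) = 1/(-150) = -1/150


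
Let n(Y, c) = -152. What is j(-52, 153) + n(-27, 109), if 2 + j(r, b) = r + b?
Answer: -53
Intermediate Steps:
j(r, b) = -2 + b + r (j(r, b) = -2 + (r + b) = -2 + (b + r) = -2 + b + r)
j(-52, 153) + n(-27, 109) = (-2 + 153 - 52) - 152 = 99 - 152 = -53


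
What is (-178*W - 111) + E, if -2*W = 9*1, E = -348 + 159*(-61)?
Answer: -9357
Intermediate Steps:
E = -10047 (E = -348 - 9699 = -10047)
W = -9/2 ≈ -4.5000
(-178*W - 111) + E = (-178*(-9/2) - 111) - 10047 = (801 - 111) - 10047 = 690 - 10047 = -9357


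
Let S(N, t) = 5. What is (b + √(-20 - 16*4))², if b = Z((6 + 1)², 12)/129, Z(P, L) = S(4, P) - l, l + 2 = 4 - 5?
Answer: -1397780/16641 + 32*I*√21/129 ≈ -83.996 + 1.1368*I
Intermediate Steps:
l = -3 (l = -2 + (4 - 5) = -2 - 1 = -3)
Z(P, L) = 8 (Z(P, L) = 5 - 1*(-3) = 5 + 3 = 8)
b = 8/129 ≈ 0.062016
(b + √(-20 - 16*4))² = (8/129 + √(-20 - 16*4))² = (8/129 + √(-20 - 64))² = (8/129 + √(-84))² = (8/129 + 2*I*√21)²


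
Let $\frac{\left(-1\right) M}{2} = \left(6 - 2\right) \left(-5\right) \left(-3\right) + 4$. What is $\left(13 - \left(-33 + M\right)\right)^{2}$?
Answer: $30276$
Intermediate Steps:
$M = -128$ ($M = - 2 \left(\left(6 - 2\right) \left(-5\right) \left(-3\right) + 4\right) = - 2 \left(4 \left(-5\right) \left(-3\right) + 4\right) = - 2 \left(\left(-20\right) \left(-3\right) + 4\right) = - 2 \left(60 + 4\right) = \left(-2\right) 64 = -128$)
$\left(13 - \left(-33 + M\right)\right)^{2} = \left(13 + \left(\left(2 - -128\right) - -31\right)\right)^{2} = \left(13 + \left(\left(2 + 128\right) + 31\right)\right)^{2} = \left(13 + \left(130 + 31\right)\right)^{2} = \left(13 + 161\right)^{2} = 174^{2} = 30276$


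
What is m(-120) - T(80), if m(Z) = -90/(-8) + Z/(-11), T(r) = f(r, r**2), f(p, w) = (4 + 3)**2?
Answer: -1181/44 ≈ -26.841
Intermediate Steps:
f(p, w) = 49 (f(p, w) = 7**2 = 49)
T(r) = 49
m(Z) = 45/4 - Z/11 (m(Z) = -90*(-1/8) + Z*(-1/11) = 45/4 - Z/11)
m(-120) - T(80) = (45/4 - 1/11*(-120)) - 1*49 = (45/4 + 120/11) - 49 = 975/44 - 49 = -1181/44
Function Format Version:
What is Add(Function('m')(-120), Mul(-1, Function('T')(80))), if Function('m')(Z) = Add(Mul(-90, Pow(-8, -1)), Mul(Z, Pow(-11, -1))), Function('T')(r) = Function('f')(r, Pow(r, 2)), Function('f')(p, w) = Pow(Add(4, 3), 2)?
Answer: Rational(-1181, 44) ≈ -26.841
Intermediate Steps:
Function('f')(p, w) = 49 (Function('f')(p, w) = Pow(7, 2) = 49)
Function('T')(r) = 49
Function('m')(Z) = Add(Rational(45, 4), Mul(Rational(-1, 11), Z)) (Function('m')(Z) = Add(Mul(-90, Rational(-1, 8)), Mul(Z, Rational(-1, 11))) = Add(Rational(45, 4), Mul(Rational(-1, 11), Z)))
Add(Function('m')(-120), Mul(-1, Function('T')(80))) = Add(Add(Rational(45, 4), Mul(Rational(-1, 11), -120)), Mul(-1, 49)) = Add(Add(Rational(45, 4), Rational(120, 11)), -49) = Add(Rational(975, 44), -49) = Rational(-1181, 44)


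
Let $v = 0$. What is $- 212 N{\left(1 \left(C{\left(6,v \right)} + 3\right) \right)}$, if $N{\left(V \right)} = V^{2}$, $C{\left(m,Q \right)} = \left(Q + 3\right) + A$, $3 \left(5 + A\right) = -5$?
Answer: $- \frac{848}{9} \approx -94.222$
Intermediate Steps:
$A = - \frac{20}{3}$ ($A = -5 + \frac{1}{3} \left(-5\right) = -5 - \frac{5}{3} = - \frac{20}{3} \approx -6.6667$)
$C{\left(m,Q \right)} = - \frac{11}{3} + Q$ ($C{\left(m,Q \right)} = \left(Q + 3\right) - \frac{20}{3} = \left(3 + Q\right) - \frac{20}{3} = - \frac{11}{3} + Q$)
$- 212 N{\left(1 \left(C{\left(6,v \right)} + 3\right) \right)} = - 212 \left(1 \left(\left(- \frac{11}{3} + 0\right) + 3\right)\right)^{2} = - 212 \left(1 \left(- \frac{11}{3} + 3\right)\right)^{2} = - 212 \left(1 \left(- \frac{2}{3}\right)\right)^{2} = - 212 \left(- \frac{2}{3}\right)^{2} = \left(-212\right) \frac{4}{9} = - \frac{848}{9}$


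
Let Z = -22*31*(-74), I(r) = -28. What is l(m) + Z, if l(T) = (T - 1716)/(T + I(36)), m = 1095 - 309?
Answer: 19126907/379 ≈ 50467.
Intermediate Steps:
m = 786
l(T) = (-1716 + T)/(-28 + T) (l(T) = (T - 1716)/(T - 28) = (-1716 + T)/(-28 + T))
Z = 50468 (Z = -682*(-74) = 50468)
l(m) + Z = (-1716 + 786)/(-28 + 786) + 50468 = -930/758 + 50468 = (1/758)*(-930) + 50468 = -465/379 + 50468 = 19126907/379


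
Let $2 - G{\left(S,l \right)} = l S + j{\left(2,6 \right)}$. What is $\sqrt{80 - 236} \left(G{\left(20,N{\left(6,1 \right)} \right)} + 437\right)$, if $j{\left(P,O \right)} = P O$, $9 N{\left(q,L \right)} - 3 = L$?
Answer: $\frac{7526 i \sqrt{39}}{9} \approx 5222.2 i$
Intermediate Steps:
$N{\left(q,L \right)} = \frac{1}{3} + \frac{L}{9}$
$j{\left(P,O \right)} = O P$
$G{\left(S,l \right)} = -10 - S l$ ($G{\left(S,l \right)} = 2 - \left(l S + 6 \cdot 2\right) = 2 - \left(S l + 12\right) = 2 - \left(12 + S l\right) = -10 - S l$)
$\sqrt{80 - 236} \left(G{\left(20,N{\left(6,1 \right)} \right)} + 437\right) = \sqrt{80 - 236} \left(\left(-10 - 20 \left(\frac{1}{3} + \frac{1}{9} \cdot 1\right)\right) + 437\right) = \sqrt{-156} \left(\left(-10 - 20 \left(\frac{1}{3} + \frac{1}{9}\right)\right) + 437\right) = 2 i \sqrt{39} \left(\left(-10 - 20 \cdot \frac{4}{9}\right) + 437\right) = 2 i \sqrt{39} \left(\left(-10 - \frac{80}{9}\right) + 437\right) = 2 i \sqrt{39} \left(- \frac{170}{9} + 437\right) = 2 i \sqrt{39} \cdot \frac{3763}{9} = \frac{7526 i \sqrt{39}}{9}$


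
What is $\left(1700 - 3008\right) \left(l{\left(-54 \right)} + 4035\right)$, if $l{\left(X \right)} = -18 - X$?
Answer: $-5324868$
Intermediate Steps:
$\left(1700 - 3008\right) \left(l{\left(-54 \right)} + 4035\right) = \left(1700 - 3008\right) \left(\left(-18 - -54\right) + 4035\right) = - 1308 \left(\left(-18 + 54\right) + 4035\right) = - 1308 \left(36 + 4035\right) = \left(-1308\right) 4071 = -5324868$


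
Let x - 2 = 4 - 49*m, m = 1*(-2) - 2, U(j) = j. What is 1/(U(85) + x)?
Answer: 1/287 ≈ 0.0034843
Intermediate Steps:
m = -4 (m = -2 - 2 = -4)
x = 202 (x = 2 + (4 - 49*(-4)) = 2 + (4 + 196) = 2 + 200 = 202)
1/(U(85) + x) = 1/(85 + 202) = 1/287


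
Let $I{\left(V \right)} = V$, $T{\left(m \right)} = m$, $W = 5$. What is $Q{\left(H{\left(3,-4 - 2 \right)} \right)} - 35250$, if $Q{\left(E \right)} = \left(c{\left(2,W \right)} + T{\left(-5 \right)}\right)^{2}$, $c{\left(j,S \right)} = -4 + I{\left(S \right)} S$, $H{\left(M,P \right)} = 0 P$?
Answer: $-34994$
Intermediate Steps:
$H{\left(M,P \right)} = 0$
$c{\left(j,S \right)} = -4 + S^{2}$ ($c{\left(j,S \right)} = -4 + S S = -4 + S^{2}$)
$Q{\left(E \right)} = 256$ ($Q{\left(E \right)} = \left(\left(-4 + 5^{2}\right) - 5\right)^{2} = \left(\left(-4 + 25\right) - 5\right)^{2} = \left(21 - 5\right)^{2} = 16^{2} = 256$)
$Q{\left(H{\left(3,-4 - 2 \right)} \right)} - 35250 = 256 - 35250 = -34994$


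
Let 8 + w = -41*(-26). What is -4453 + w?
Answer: -3395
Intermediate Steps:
w = 1058 (w = -8 - 41*(-26) = -8 + 1066 = 1058)
-4453 + w = -4453 + 1058 = -3395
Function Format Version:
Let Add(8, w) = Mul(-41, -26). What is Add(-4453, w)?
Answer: -3395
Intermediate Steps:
w = 1058 (w = Add(-8, Mul(-41, -26)) = Add(-8, 1066) = 1058)
Add(-4453, w) = Add(-4453, 1058) = -3395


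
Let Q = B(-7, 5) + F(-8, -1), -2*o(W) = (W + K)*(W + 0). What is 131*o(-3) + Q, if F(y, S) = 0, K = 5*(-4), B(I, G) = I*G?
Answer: -9109/2 ≈ -4554.5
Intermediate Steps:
B(I, G) = G*I
K = -20
o(W) = -W*(-20 + W)/2 (o(W) = -(W - 20)*(W + 0)/2 = -(-20 + W)*W/2 = -W*(-20 + W)/2)
Q = -35 (Q = 5*(-7) + 0 = -35 + 0 = -35)
131*o(-3) + Q = 131*((½)*(-3)*(20 - 1*(-3))) - 35 = 131*((½)*(-3)*(20 + 3)) - 35 = 131*((½)*(-3)*23) - 35 = 131*(-69/2) - 35 = -9039/2 - 35 = -9109/2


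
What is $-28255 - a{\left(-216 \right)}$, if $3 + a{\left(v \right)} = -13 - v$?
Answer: $-28455$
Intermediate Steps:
$a{\left(v \right)} = -16 - v$ ($a{\left(v \right)} = -3 - \left(13 + v\right) = -16 - v$)
$-28255 - a{\left(-216 \right)} = -28255 - \left(-16 - -216\right) = -28255 - \left(-16 + 216\right) = -28255 - 200 = -28455$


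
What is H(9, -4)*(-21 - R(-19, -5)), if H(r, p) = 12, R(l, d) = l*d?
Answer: -1392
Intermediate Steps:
R(l, d) = d*l
H(9, -4)*(-21 - R(-19, -5)) = 12*(-21 - (-5)*(-19)) = 12*(-21 - 1*95) = 12*(-21 - 95) = 12*(-116) = -1392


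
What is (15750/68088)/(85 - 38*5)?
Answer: -25/11348 ≈ -0.0022030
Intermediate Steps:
(15750/68088)/(85 - 38*5) = (15750*(1/68088))/(85 - 190) = (2625/11348)/(-105) = (2625/11348)*(-1/105) = -25/11348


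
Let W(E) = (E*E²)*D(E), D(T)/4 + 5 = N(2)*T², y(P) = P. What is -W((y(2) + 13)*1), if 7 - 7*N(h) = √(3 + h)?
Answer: -2970000 + 3037500*√5/7 ≈ -1.9997e+6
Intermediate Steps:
N(h) = 1 - √(3 + h)/7
D(T) = -20 + 4*T²*(1 - √5/7) (D(T) = -20 + 4*((1 - √(3 + 2)/7)*T²) = -20 + 4*((1 - √5/7)*T²) = -20 + 4*(T²*(1 - √5/7)) = -20 + 4*T²*(1 - √5/7))
W(E) = E³*(-20 + 4*E²*(7 - √5)/7) (W(E) = (E*E²)*(-20 + 4*E²*(7 - √5)/7) = E³*(-20 + 4*E²*(7 - √5)/7))
-W((y(2) + 13)*1) = -4*((2 + 13)*1)³*(-35 + ((2 + 13)*1)²*(7 - √5))/7 = -4*(15*1)³*(-35 + (15*1)²*(7 - √5))/7 = -4*15³*(-35 + 15²*(7 - √5))/7 = -4*3375*(-35 + 225*(7 - √5))/7 = -4*3375*(-35 + (1575 - 225*√5))/7 = -4*3375*(1540 - 225*√5)/7 = -(2970000 - 3037500*√5/7) = -2970000 + 3037500*√5/7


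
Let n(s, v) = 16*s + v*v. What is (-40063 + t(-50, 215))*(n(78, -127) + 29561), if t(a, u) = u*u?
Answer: 289231956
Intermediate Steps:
n(s, v) = v² + 16*s (n(s, v) = 16*s + v² = v² + 16*s)
t(a, u) = u²
(-40063 + t(-50, 215))*(n(78, -127) + 29561) = (-40063 + 215²)*(((-127)² + 16*78) + 29561) = (-40063 + 46225)*((16129 + 1248) + 29561) = 6162*(17377 + 29561) = 6162*46938 = 289231956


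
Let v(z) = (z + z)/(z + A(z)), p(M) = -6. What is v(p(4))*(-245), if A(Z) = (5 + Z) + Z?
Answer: -2940/13 ≈ -226.15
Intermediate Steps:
A(Z) = 5 + 2*Z
v(z) = 2*z/(5 + 3*z) (v(z) = (z + z)/(z + (5 + 2*z)) = (2*z)/(5 + 3*z) = 2*z/(5 + 3*z))
v(p(4))*(-245) = (2*(-6)/(5 + 3*(-6)))*(-245) = (2*(-6)/(5 - 18))*(-245) = (2*(-6)/(-13))*(-245) = (2*(-6)*(-1/13))*(-245) = (12/13)*(-245) = -2940/13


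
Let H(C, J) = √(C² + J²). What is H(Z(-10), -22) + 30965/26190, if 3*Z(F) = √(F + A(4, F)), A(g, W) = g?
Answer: 6193/5238 + 5*√174/3 ≈ 23.167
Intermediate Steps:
Z(F) = √(4 + F)/3 (Z(F) = √(F + 4)/3 = √(4 + F)/3)
H(Z(-10), -22) + 30965/26190 = √((√(4 - 10)/3)² + (-22)²) + 30965/26190 = √((√(-6)/3)² + 484) + 30965*(1/26190) = √(((I*√6)/3)² + 484) + 6193/5238 = √((I*√6/3)² + 484) + 6193/5238 = √(-⅔ + 484) + 6193/5238 = √(1450/3) + 6193/5238 = 5*√174/3 + 6193/5238 = 6193/5238 + 5*√174/3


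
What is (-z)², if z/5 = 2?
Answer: 100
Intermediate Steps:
z = 10 (z = 5*2 = 10)
(-z)² = (-1*10)² = (-10)² = 100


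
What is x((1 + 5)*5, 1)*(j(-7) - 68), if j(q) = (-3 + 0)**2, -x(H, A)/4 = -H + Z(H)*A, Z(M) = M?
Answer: 0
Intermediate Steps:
x(H, A) = 4*H - 4*A*H (x(H, A) = -4*(-H + H*A) = -4*(-H + A*H) = 4*H - 4*A*H)
j(q) = 9 (j(q) = (-3)**2 = 9)
x((1 + 5)*5, 1)*(j(-7) - 68) = (4*((1 + 5)*5)*(1 - 1*1))*(9 - 68) = (4*(6*5)*(1 - 1))*(-59) = (4*30*0)*(-59) = 0*(-59) = 0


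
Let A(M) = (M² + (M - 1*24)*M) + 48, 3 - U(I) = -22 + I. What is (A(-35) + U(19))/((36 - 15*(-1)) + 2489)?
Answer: 836/635 ≈ 1.3165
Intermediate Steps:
U(I) = 25 - I (U(I) = 3 - (-22 + I) = 3 + (22 - I) = 25 - I)
A(M) = 48 + M² + M*(-24 + M) (A(M) = (M² + (M - 24)*M) + 48 = (M² + (-24 + M)*M) + 48 = (M² + M*(-24 + M)) + 48 = 48 + M² + M*(-24 + M))
(A(-35) + U(19))/((36 - 15*(-1)) + 2489) = ((48 - 24*(-35) + 2*(-35)²) + (25 - 1*19))/((36 - 15*(-1)) + 2489) = ((48 + 840 + 2*1225) + (25 - 19))/((36 + 15) + 2489) = ((48 + 840 + 2450) + 6)/(51 + 2489) = (3338 + 6)/2540 = 3344*(1/2540) = 836/635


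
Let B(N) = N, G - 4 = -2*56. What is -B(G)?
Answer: 108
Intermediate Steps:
G = -108 (G = 4 - 2*56 = 4 - 112 = -108)
-B(G) = -1*(-108) = 108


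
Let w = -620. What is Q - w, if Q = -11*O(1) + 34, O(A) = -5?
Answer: 709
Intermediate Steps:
Q = 89 (Q = -11*(-5) + 34 = 55 + 34 = 89)
Q - w = 89 - 1*(-620) = 89 + 620 = 709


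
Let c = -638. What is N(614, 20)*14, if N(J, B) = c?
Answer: -8932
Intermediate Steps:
N(J, B) = -638
N(614, 20)*14 = -638*14 = -8932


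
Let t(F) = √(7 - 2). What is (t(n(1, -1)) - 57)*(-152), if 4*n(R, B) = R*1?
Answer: 8664 - 152*√5 ≈ 8324.1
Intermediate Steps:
n(R, B) = R/4 (n(R, B) = (R*1)/4 = R/4)
t(F) = √5
(t(n(1, -1)) - 57)*(-152) = (√5 - 57)*(-152) = (-57 + √5)*(-152) = 8664 - 152*√5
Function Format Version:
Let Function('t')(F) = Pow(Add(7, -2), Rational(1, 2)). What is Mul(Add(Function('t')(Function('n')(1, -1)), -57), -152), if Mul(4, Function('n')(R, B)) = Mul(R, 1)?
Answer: Add(8664, Mul(-152, Pow(5, Rational(1, 2)))) ≈ 8324.1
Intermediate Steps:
Function('n')(R, B) = Mul(Rational(1, 4), R) (Function('n')(R, B) = Mul(Rational(1, 4), Mul(R, 1)) = Mul(Rational(1, 4), R))
Function('t')(F) = Pow(5, Rational(1, 2))
Mul(Add(Function('t')(Function('n')(1, -1)), -57), -152) = Mul(Add(Pow(5, Rational(1, 2)), -57), -152) = Mul(Add(-57, Pow(5, Rational(1, 2))), -152) = Add(8664, Mul(-152, Pow(5, Rational(1, 2))))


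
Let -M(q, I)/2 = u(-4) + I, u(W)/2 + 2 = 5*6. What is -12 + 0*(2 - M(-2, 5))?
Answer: -12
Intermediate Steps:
u(W) = 56 (u(W) = -4 + 2*(5*6) = -4 + 2*30 = -4 + 60 = 56)
M(q, I) = -112 - 2*I (M(q, I) = -2*(56 + I) = -112 - 2*I)
-12 + 0*(2 - M(-2, 5)) = -12 + 0*(2 - (-112 - 2*5)) = -12 + 0*(2 - (-112 - 10)) = -12 + 0*(2 - 1*(-122)) = -12 + 0*(2 + 122) = -12 + 0*124 = -12 + 0 = -12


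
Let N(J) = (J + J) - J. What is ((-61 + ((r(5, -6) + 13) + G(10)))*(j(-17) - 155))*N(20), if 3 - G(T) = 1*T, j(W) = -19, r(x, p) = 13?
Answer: 146160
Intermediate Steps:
N(J) = J (N(J) = 2*J - J = J)
G(T) = 3 - T
((-61 + ((r(5, -6) + 13) + G(10)))*(j(-17) - 155))*N(20) = ((-61 + ((13 + 13) + (3 - 1*10)))*(-19 - 155))*20 = ((-61 + (26 + (3 - 10)))*(-174))*20 = ((-61 + (26 - 7))*(-174))*20 = ((-61 + 19)*(-174))*20 = -42*(-174)*20 = 7308*20 = 146160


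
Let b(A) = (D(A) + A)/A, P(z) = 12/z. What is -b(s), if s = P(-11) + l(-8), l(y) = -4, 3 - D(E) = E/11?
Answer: -197/616 ≈ -0.31981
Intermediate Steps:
D(E) = 3 - E/11
s = -56/11 (s = 12/(-11) - 4 = 12*(-1/11) - 4 = -12/11 - 4 = -56/11 ≈ -5.0909)
b(A) = (3 + 10*A/11)/A (b(A) = ((3 - A/11) + A)/A = (3 + 10*A/11)/A)
-b(s) = -(10/11 + 3/(-56/11)) = -(10/11 + 3*(-11/56)) = -(10/11 - 33/56) = -1*197/616 = -197/616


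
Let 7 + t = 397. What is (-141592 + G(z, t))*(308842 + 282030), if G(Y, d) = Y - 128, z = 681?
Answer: -83335996008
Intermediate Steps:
t = 390 (t = -7 + 397 = 390)
G(Y, d) = -128 + Y
(-141592 + G(z, t))*(308842 + 282030) = (-141592 + (-128 + 681))*(308842 + 282030) = (-141592 + 553)*590872 = -141039*590872 = -83335996008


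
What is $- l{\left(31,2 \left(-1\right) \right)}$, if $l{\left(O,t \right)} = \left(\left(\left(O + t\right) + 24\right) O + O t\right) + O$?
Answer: $-1612$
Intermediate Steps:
$l{\left(O,t \right)} = O + O t + O \left(24 + O + t\right)$ ($l{\left(O,t \right)} = \left(\left(24 + O + t\right) O + O t\right) + O = \left(O \left(24 + O + t\right) + O t\right) + O = \left(O t + O \left(24 + O + t\right)\right) + O = O + O t + O \left(24 + O + t\right)$)
$- l{\left(31,2 \left(-1\right) \right)} = - 31 \left(25 + 31 + 2 \cdot 2 \left(-1\right)\right) = - 31 \left(25 + 31 + 2 \left(-2\right)\right) = - 31 \left(25 + 31 - 4\right) = - 31 \cdot 52 = \left(-1\right) 1612 = -1612$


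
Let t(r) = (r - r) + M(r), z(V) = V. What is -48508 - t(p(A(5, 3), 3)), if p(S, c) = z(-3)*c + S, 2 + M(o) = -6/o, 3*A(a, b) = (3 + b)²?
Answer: -48504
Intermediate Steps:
A(a, b) = (3 + b)²/3
M(o) = -2 - 6/o
p(S, c) = S - 3*c (p(S, c) = -3*c + S = S - 3*c)
t(r) = -2 - 6/r (t(r) = (r - r) + (-2 - 6/r) = 0 + (-2 - 6/r) = -2 - 6/r)
-48508 - t(p(A(5, 3), 3)) = -48508 - (-2 - 6/((3 + 3)²/3 - 3*3)) = -48508 - (-2 - 6/((⅓)*6² - 9)) = -48508 - (-2 - 6/((⅓)*36 - 9)) = -48508 - (-2 - 6/(12 - 9)) = -48508 - (-2 - 6/3) = -48508 - (-2 - 6*⅓) = -48508 - (-2 - 2) = -48508 - 1*(-4) = -48508 + 4 = -48504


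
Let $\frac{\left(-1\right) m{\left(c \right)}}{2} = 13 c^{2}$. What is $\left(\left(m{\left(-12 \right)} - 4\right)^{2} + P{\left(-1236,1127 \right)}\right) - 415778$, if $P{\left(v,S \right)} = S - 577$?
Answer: $13632276$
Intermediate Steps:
$m{\left(c \right)} = - 26 c^{2}$ ($m{\left(c \right)} = - 2 \cdot 13 c^{2} = - 26 c^{2}$)
$P{\left(v,S \right)} = -577 + S$
$\left(\left(m{\left(-12 \right)} - 4\right)^{2} + P{\left(-1236,1127 \right)}\right) - 415778 = \left(\left(- 26 \left(-12\right)^{2} - 4\right)^{2} + \left(-577 + 1127\right)\right) - 415778 = \left(\left(\left(-26\right) 144 - 4\right)^{2} + 550\right) - 415778 = \left(\left(-3744 - 4\right)^{2} + 550\right) - 415778 = \left(\left(-3748\right)^{2} + 550\right) - 415778 = \left(14047504 + 550\right) - 415778 = 14048054 - 415778 = 13632276$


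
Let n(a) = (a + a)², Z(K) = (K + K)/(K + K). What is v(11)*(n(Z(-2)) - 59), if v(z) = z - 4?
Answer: -385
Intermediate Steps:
Z(K) = 1 (Z(K) = (2*K)/((2*K)) = (2*K)*(1/(2*K)) = 1)
v(z) = -4 + z
n(a) = 4*a² (n(a) = (2*a)² = 4*a²)
v(11)*(n(Z(-2)) - 59) = (-4 + 11)*(4*1² - 59) = 7*(4*1 - 59) = 7*(4 - 59) = 7*(-55) = -385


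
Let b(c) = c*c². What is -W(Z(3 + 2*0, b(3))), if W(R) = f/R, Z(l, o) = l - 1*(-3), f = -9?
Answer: 3/2 ≈ 1.5000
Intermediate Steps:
b(c) = c³
Z(l, o) = 3 + l (Z(l, o) = l + 3 = 3 + l)
W(R) = -9/R
-W(Z(3 + 2*0, b(3))) = -(-9)/(3 + (3 + 2*0)) = -(-9)/(3 + (3 + 0)) = -(-9)/(3 + 3) = -(-9)/6 = -1*(-3/2) = 3/2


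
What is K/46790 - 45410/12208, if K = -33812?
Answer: -634377699/142803080 ≈ -4.4423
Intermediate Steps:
K/46790 - 45410/12208 = -33812/46790 - 45410/12208 = -33812*1/46790 - 45410*1/12208 = -16906/23395 - 22705/6104 = -634377699/142803080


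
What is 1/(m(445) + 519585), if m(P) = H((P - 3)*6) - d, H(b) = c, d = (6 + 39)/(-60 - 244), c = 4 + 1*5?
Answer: 304/157956621 ≈ 1.9246e-6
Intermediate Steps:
c = 9 (c = 4 + 5 = 9)
d = -45/304 (d = 45/(-304) = 45*(-1/304) = -45/304 ≈ -0.14803)
H(b) = 9
m(P) = 2781/304 (m(P) = 9 - 1*(-45/304) = 9 + 45/304 = 2781/304)
1/(m(445) + 519585) = 1/(2781/304 + 519585) = 1/(157956621/304) = 304/157956621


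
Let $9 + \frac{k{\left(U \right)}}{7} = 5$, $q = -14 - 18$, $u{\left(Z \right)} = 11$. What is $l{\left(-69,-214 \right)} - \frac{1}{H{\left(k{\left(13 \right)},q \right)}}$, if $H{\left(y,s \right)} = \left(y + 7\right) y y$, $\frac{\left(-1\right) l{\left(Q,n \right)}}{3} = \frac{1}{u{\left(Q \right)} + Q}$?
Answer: $\frac{24725}{477456} \approx 0.051785$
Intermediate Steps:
$q = -32$ ($q = -14 - 18 = -32$)
$l{\left(Q,n \right)} = - \frac{3}{11 + Q}$
$k{\left(U \right)} = -28$ ($k{\left(U \right)} = -63 + 7 \cdot 5 = -63 + 35 = -28$)
$H{\left(y,s \right)} = y^{2} \left(7 + y\right)$ ($H{\left(y,s \right)} = \left(7 + y\right) y y = y \left(7 + y\right) y = y^{2} \left(7 + y\right)$)
$l{\left(-69,-214 \right)} - \frac{1}{H{\left(k{\left(13 \right)},q \right)}} = - \frac{3}{11 - 69} - \frac{1}{\left(-28\right)^{2} \left(7 - 28\right)} = - \frac{3}{-58} - \frac{1}{784 \left(-21\right)} = \left(-3\right) \left(- \frac{1}{58}\right) - \frac{1}{-16464} = \frac{3}{58} - - \frac{1}{16464} = \frac{3}{58} + \frac{1}{16464} = \frac{24725}{477456}$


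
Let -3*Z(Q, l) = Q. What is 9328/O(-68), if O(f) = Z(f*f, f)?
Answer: -1749/289 ≈ -6.0519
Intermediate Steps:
Z(Q, l) = -Q/3
O(f) = -f²/3 (O(f) = -f*f/3 = -f²/3)
9328/O(-68) = 9328/((-⅓*(-68)²)) = 9328/((-⅓*4624)) = 9328/(-4624/3) = 9328*(-3/4624) = -1749/289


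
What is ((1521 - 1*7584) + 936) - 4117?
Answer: -9244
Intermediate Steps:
((1521 - 1*7584) + 936) - 4117 = ((1521 - 7584) + 936) - 4117 = (-6063 + 936) - 4117 = -5127 - 4117 = -9244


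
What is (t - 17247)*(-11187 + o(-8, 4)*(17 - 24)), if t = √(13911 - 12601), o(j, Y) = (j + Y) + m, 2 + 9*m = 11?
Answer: 192580002 - 11166*√1310 ≈ 1.9218e+8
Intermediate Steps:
m = 1 (m = -2/9 + (⅑)*11 = -2/9 + 11/9 = 1)
o(j, Y) = 1 + Y + j (o(j, Y) = (j + Y) + 1 = (Y + j) + 1 = 1 + Y + j)
t = √1310 ≈ 36.194
(t - 17247)*(-11187 + o(-8, 4)*(17 - 24)) = (√1310 - 17247)*(-11187 + (1 + 4 - 8)*(17 - 24)) = (-17247 + √1310)*(-11187 - 3*(-7)) = (-17247 + √1310)*(-11187 + 21) = (-17247 + √1310)*(-11166) = 192580002 - 11166*√1310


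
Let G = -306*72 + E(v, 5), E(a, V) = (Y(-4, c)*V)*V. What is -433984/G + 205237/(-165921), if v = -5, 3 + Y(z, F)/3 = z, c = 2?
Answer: 22459176085/1247559999 ≈ 18.002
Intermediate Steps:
Y(z, F) = -9 + 3*z
E(a, V) = -21*V² (E(a, V) = ((-9 + 3*(-4))*V)*V = ((-9 - 12)*V)*V = (-21*V)*V = -21*V²)
G = -22557 (G = -306*72 - 21*5² = -22032 - 21*25 = -22032 - 525 = -22557)
-433984/G + 205237/(-165921) = -433984/(-22557) + 205237/(-165921) = -433984*(-1/22557) + 205237*(-1/165921) = 433984/22557 - 205237/165921 = 22459176085/1247559999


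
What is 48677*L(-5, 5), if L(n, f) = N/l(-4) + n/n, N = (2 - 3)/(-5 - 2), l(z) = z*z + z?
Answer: 4137545/84 ≈ 49257.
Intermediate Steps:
l(z) = z + z**2 (l(z) = z**2 + z = z + z**2)
N = 1/7 (N = -1/(-7) = -1*(-1/7) = 1/7 ≈ 0.14286)
L(n, f) = 85/84 (L(n, f) = 1/(7*((-4*(1 - 4)))) + n/n = 1/(7*((-4*(-3)))) + 1 = (1/7)/12 + 1 = (1/7)*(1/12) + 1 = 1/84 + 1 = 85/84)
48677*L(-5, 5) = 48677*(85/84) = 4137545/84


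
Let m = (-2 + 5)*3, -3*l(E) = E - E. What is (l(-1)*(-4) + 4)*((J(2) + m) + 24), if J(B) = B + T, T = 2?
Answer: 148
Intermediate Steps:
l(E) = 0 (l(E) = -(E - E)/3 = -⅓*0 = 0)
J(B) = 2 + B (J(B) = B + 2 = 2 + B)
m = 9 (m = 3*3 = 9)
(l(-1)*(-4) + 4)*((J(2) + m) + 24) = (0*(-4) + 4)*(((2 + 2) + 9) + 24) = (0 + 4)*((4 + 9) + 24) = 4*(13 + 24) = 4*37 = 148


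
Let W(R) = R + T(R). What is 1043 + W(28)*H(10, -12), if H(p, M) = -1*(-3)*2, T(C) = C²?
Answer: 5915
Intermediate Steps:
H(p, M) = 6 (H(p, M) = 3*2 = 6)
W(R) = R + R²
1043 + W(28)*H(10, -12) = 1043 + (28*(1 + 28))*6 = 1043 + (28*29)*6 = 1043 + 812*6 = 1043 + 4872 = 5915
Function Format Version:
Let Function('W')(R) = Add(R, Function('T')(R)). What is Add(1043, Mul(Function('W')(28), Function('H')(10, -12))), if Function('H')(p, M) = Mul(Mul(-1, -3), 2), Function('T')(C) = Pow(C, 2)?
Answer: 5915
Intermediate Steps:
Function('H')(p, M) = 6 (Function('H')(p, M) = Mul(3, 2) = 6)
Function('W')(R) = Add(R, Pow(R, 2))
Add(1043, Mul(Function('W')(28), Function('H')(10, -12))) = Add(1043, Mul(Mul(28, Add(1, 28)), 6)) = Add(1043, Mul(Mul(28, 29), 6)) = Add(1043, Mul(812, 6)) = Add(1043, 4872) = 5915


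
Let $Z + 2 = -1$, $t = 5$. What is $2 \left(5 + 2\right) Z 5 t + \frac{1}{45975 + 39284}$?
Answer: $- \frac{89521949}{85259} \approx -1050.0$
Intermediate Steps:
$Z = -3$ ($Z = -2 - 1 = -3$)
$2 \left(5 + 2\right) Z 5 t + \frac{1}{45975 + 39284} = 2 \left(5 + 2\right) \left(-3\right) 5 \cdot 5 + \frac{1}{45975 + 39284} = 2 \cdot 7 \left(-3\right) 25 + \frac{1}{85259} = 14 \left(-3\right) 25 + \frac{1}{85259} = \left(-42\right) 25 + \frac{1}{85259} = -1050 + \frac{1}{85259} = - \frac{89521949}{85259}$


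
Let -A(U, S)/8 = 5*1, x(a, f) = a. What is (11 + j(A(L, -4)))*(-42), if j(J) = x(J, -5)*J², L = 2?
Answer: 2687538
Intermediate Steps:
A(U, S) = -40
j(J) = J³ (j(J) = J*J² = J³)
(11 + j(A(L, -4)))*(-42) = (11 + (-40)³)*(-42) = (11 - 64000)*(-42) = -63989*(-42) = 2687538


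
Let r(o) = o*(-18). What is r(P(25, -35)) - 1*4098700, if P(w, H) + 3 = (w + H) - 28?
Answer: -4097962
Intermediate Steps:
P(w, H) = -31 + H + w (P(w, H) = -3 + ((w + H) - 28) = -3 + ((H + w) - 28) = -3 + (-28 + H + w) = -31 + H + w)
r(o) = -18*o
r(P(25, -35)) - 1*4098700 = -18*(-31 - 35 + 25) - 1*4098700 = -18*(-41) - 4098700 = 738 - 4098700 = -4097962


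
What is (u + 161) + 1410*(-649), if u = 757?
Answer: -914172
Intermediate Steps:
(u + 161) + 1410*(-649) = (757 + 161) + 1410*(-649) = 918 - 915090 = -914172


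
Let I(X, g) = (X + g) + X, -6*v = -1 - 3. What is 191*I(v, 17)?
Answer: 10505/3 ≈ 3501.7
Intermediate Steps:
v = ⅔ (v = -(-1 - 3)/6 = -⅙*(-4) = ⅔ ≈ 0.66667)
I(X, g) = g + 2*X
191*I(v, 17) = 191*(17 + 2*(⅔)) = 191*(17 + 4/3) = 191*(55/3) = 10505/3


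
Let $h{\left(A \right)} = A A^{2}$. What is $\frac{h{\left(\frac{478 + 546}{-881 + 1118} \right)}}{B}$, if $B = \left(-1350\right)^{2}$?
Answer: $\frac{268435456}{6065304148125} \approx 4.4258 \cdot 10^{-5}$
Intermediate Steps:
$B = 1822500$
$h{\left(A \right)} = A^{3}$
$\frac{h{\left(\frac{478 + 546}{-881 + 1118} \right)}}{B} = \frac{\left(\frac{478 + 546}{-881 + 1118}\right)^{3}}{1822500} = \left(\frac{1024}{237}\right)^{3} \cdot \frac{1}{1822500} = \frac{1073741824}{13312053} \cdot \frac{1}{1822500} = \frac{268435456}{6065304148125}$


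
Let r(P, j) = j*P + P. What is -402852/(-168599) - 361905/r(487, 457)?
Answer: 28837706097/37605332554 ≈ 0.76685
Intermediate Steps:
r(P, j) = P + P*j (r(P, j) = P*j + P = P + P*j)
-402852/(-168599) - 361905/r(487, 457) = -402852/(-168599) - 361905*1/(487*(1 + 457)) = -402852*(-1/168599) - 361905/(487*458) = 402852/168599 - 361905/223046 = 28837706097/37605332554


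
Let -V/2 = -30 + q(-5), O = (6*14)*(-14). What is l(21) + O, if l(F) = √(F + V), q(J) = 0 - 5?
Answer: -1176 + √91 ≈ -1166.5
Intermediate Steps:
O = -1176 (O = 84*(-14) = -1176)
q(J) = -5
V = 70 (V = -2*(-30 - 5) = -2*(-35) = 70)
l(F) = √(70 + F) (l(F) = √(F + 70) = √(70 + F))
l(21) + O = √(70 + 21) - 1176 = √91 - 1176 = -1176 + √91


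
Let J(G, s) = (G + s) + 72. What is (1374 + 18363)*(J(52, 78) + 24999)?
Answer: 497392137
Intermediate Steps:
J(G, s) = 72 + G + s
(1374 + 18363)*(J(52, 78) + 24999) = (1374 + 18363)*((72 + 52 + 78) + 24999) = 19737*(202 + 24999) = 19737*25201 = 497392137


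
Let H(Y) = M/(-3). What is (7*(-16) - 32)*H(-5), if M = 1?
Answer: 48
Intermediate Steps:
H(Y) = -⅓ (H(Y) = 1/(-3) = 1*(-⅓) = -⅓)
(7*(-16) - 32)*H(-5) = (7*(-16) - 32)*(-⅓) = (-112 - 32)*(-⅓) = -144*(-⅓) = 48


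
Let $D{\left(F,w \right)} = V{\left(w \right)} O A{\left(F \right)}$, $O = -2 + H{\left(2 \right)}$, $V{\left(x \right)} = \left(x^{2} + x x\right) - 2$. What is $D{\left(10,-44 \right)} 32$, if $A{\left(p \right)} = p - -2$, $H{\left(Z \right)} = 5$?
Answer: $4458240$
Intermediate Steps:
$A{\left(p \right)} = 2 + p$ ($A{\left(p \right)} = p + 2 = 2 + p$)
$V{\left(x \right)} = -2 + 2 x^{2}$ ($V{\left(x \right)} = \left(x^{2} + x^{2}\right) - 2 = 2 x^{2} - 2 = -2 + 2 x^{2}$)
$O = 3$ ($O = -2 + 5 = 3$)
$D{\left(F,w \right)} = \left(-6 + 6 w^{2}\right) \left(2 + F\right)$ ($D{\left(F,w \right)} = \left(-2 + 2 w^{2}\right) 3 \left(2 + F\right) = \left(-6 + 6 w^{2}\right) \left(2 + F\right)$)
$D{\left(10,-44 \right)} 32 = 6 \left(-1 + \left(-44\right)^{2}\right) \left(2 + 10\right) 32 = 6 \left(-1 + 1936\right) 12 \cdot 32 = 6 \cdot 1935 \cdot 12 \cdot 32 = 139320 \cdot 32 = 4458240$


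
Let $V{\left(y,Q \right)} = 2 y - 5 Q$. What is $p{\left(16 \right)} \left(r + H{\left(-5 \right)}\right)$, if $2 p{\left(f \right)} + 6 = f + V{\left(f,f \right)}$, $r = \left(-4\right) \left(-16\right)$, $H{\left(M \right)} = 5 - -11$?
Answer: $-1520$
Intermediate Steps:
$H{\left(M \right)} = 16$ ($H{\left(M \right)} = 5 + 11 = 16$)
$V{\left(y,Q \right)} = - 5 Q + 2 y$
$r = 64$
$p{\left(f \right)} = -3 - f$ ($p{\left(f \right)} = -3 + \frac{f + \left(- 5 f + 2 f\right)}{2} = -3 + \frac{f - 3 f}{2} = -3 + \frac{\left(-2\right) f}{2} = -3 - f$)
$p{\left(16 \right)} \left(r + H{\left(-5 \right)}\right) = \left(-3 - 16\right) \left(64 + 16\right) = \left(-3 - 16\right) 80 = \left(-19\right) 80 = -1520$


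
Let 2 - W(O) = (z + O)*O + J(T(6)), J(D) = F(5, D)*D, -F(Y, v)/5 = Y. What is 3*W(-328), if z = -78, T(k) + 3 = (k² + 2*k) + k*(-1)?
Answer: -396573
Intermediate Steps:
T(k) = -3 + k + k² (T(k) = -3 + ((k² + 2*k) + k*(-1)) = -3 + ((k² + 2*k) - k) = -3 + (k + k²) = -3 + k + k²)
F(Y, v) = -5*Y
J(D) = -25*D (J(D) = (-5*5)*D = -25*D)
W(O) = 977 - O*(-78 + O) (W(O) = 2 - ((-78 + O)*O - 25*(-3 + 6 + 6²)) = 2 - (O*(-78 + O) - 25*(-3 + 6 + 36)) = 2 - (O*(-78 + O) - 25*39) = 2 - (O*(-78 + O) - 975) = 2 - (-975 + O*(-78 + O)) = 2 + (975 - O*(-78 + O)) = 977 - O*(-78 + O))
3*W(-328) = 3*(977 - 1*(-328)² + 78*(-328)) = 3*(977 - 1*107584 - 25584) = 3*(977 - 107584 - 25584) = 3*(-132191) = -396573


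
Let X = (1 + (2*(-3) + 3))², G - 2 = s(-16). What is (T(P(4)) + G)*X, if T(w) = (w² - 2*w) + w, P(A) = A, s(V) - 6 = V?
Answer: 16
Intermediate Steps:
s(V) = 6 + V
G = -8 (G = 2 + (6 - 16) = 2 - 10 = -8)
T(w) = w² - w
X = 4 (X = (1 + (-6 + 3))² = (1 - 3)² = (-2)² = 4)
(T(P(4)) + G)*X = (4*(-1 + 4) - 8)*4 = (4*3 - 8)*4 = (12 - 8)*4 = 4*4 = 16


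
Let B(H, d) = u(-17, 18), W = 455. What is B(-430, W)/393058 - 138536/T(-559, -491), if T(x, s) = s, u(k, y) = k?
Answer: 54452674741/192991478 ≈ 282.15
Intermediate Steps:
B(H, d) = -17
B(-430, W)/393058 - 138536/T(-559, -491) = -17/393058 - 138536/(-491) = -17*1/393058 - 138536*(-1/491) = -17/393058 + 138536/491 = 54452674741/192991478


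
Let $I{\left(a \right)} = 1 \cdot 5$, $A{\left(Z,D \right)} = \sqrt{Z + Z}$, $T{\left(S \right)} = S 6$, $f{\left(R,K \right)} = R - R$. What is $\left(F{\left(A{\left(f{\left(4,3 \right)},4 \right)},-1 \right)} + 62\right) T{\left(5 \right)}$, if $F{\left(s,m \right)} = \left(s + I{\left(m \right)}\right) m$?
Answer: $1710$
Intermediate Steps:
$f{\left(R,K \right)} = 0$
$T{\left(S \right)} = 6 S$
$A{\left(Z,D \right)} = \sqrt{2} \sqrt{Z}$ ($A{\left(Z,D \right)} = \sqrt{2 Z} = \sqrt{2} \sqrt{Z}$)
$I{\left(a \right)} = 5$
$F{\left(s,m \right)} = m \left(5 + s\right)$ ($F{\left(s,m \right)} = \left(s + 5\right) m = \left(5 + s\right) m = m \left(5 + s\right)$)
$\left(F{\left(A{\left(f{\left(4,3 \right)},4 \right)},-1 \right)} + 62\right) T{\left(5 \right)} = \left(- (5 + \sqrt{2} \sqrt{0}) + 62\right) 6 \cdot 5 = \left(- (5 + \sqrt{2} \cdot 0) + 62\right) 30 = \left(- (5 + 0) + 62\right) 30 = \left(\left(-1\right) 5 + 62\right) 30 = \left(-5 + 62\right) 30 = 57 \cdot 30 = 1710$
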